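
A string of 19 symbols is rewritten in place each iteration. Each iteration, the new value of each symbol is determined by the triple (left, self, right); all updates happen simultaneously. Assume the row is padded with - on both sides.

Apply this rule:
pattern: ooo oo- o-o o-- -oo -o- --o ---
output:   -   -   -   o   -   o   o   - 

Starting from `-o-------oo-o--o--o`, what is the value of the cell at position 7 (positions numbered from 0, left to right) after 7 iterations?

-

iteration 1: ooo-----o---ooooooo
iteration 2: ---o---ooo-o-------
iteration 3: --ooo-o----oo------
iteration 4: -o----oo--o--o-----
iteration 5: ooo--o--ooooooo----
iteration 6: ---ooooo-------o---
iteration 7: --o-----o-----ooo--
position 7 holds -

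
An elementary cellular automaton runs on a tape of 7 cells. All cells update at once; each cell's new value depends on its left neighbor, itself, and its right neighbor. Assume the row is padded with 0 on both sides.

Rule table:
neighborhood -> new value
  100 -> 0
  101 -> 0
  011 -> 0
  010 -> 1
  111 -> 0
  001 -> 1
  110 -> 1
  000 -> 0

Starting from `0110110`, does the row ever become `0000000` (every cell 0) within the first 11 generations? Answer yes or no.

no

generation 1: 1010010
generation 2: 1010110
generation 3: 1010010  (repeats generation 1; period 2)
generation 11: 1010010
generation 11 is 1010010, still not uniform 0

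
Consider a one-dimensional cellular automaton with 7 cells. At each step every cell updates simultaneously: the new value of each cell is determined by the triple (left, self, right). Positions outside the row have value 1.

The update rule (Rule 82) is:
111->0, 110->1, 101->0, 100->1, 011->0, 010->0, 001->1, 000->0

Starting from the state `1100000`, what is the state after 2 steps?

0011010

step 1: 0110001
step 2: 0011010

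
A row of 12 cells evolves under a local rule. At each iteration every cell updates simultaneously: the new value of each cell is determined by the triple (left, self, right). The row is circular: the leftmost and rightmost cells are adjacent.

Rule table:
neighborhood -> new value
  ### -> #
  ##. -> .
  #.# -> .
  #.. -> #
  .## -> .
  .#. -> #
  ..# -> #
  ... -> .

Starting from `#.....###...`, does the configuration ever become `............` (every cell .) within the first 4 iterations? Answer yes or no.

no

##...#.#.#.#
#.#.##.#.#..
#.#....#.###
..##..##..##
iteration 4 is ..##..##..##, still not uniform .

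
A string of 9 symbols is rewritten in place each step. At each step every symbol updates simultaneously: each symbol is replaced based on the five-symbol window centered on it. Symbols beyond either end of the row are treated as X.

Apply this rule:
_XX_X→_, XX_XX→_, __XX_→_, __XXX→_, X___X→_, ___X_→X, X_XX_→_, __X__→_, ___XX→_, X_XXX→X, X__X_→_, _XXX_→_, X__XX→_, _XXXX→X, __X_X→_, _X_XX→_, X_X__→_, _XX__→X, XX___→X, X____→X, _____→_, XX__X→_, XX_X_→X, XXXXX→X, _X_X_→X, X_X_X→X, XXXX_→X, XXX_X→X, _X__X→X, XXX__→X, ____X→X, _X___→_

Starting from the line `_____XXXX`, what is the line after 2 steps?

XXX_X__XX

XX_X__XXX
XXX_X__XX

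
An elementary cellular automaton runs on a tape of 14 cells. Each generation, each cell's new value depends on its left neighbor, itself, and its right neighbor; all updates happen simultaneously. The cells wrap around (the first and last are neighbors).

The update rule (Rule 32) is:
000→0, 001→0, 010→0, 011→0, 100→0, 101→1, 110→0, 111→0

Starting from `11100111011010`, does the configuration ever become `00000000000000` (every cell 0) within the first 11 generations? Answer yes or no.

generation 1: 00000000100101
generation 2: 00000000000010
generation 3: 00000000000000
all cells are 0 at generation 3

yes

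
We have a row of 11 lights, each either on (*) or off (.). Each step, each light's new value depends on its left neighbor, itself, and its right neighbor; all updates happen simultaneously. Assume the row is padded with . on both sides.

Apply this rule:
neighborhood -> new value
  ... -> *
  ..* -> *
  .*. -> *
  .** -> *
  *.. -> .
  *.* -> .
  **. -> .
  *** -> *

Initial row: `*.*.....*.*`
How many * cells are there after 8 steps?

6

*.*.*****.*
*.*.****..*
*.*.***..**
*.*.**..**.
*.*.*..**..
*.*.*.**..*
*.*.*.*..**
*.*.*.*.**.
count of *: 6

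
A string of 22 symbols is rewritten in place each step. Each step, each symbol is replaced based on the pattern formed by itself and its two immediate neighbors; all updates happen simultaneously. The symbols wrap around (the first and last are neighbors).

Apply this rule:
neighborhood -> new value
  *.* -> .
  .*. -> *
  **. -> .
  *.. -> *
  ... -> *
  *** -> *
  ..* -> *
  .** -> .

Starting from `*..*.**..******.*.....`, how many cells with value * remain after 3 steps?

****...**.****..******
***.***....**.**.*****
**...*.****.......****
count of *: 11

11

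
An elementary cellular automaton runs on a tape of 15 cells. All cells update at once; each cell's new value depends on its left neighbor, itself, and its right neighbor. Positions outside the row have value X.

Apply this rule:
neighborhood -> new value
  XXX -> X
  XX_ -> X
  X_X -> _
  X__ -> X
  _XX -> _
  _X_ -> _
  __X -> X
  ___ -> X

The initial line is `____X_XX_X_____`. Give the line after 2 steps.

XXXX___X__XXXXX
XXXXXXX_XX_XXXX

XXXXXXX_XX_XXXX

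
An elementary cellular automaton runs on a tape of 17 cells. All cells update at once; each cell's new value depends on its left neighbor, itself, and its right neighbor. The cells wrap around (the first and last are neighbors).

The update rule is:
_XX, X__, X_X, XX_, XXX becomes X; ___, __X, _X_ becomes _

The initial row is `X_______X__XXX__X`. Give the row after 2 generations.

XX_______X_XXXX_X
XXX_______XXXXXXX

XXX_______XXXXXXX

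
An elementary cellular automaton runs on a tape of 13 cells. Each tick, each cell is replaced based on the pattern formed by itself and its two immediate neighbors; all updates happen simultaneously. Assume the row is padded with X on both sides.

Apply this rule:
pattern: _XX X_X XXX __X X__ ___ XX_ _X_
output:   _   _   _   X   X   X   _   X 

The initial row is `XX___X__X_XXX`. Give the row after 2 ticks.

__XXXXXXX____
XX_______XXXX

XX_______XXXX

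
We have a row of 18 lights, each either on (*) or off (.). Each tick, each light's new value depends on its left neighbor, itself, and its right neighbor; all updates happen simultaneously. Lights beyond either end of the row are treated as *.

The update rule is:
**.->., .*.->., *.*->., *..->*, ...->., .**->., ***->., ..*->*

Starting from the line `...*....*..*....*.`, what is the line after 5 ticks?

.........**...*.*.

*.*.*..*.**.*..*..
.....**......**.**
*...*..*....*.....
.*.*.**.*..*.*...*
.........**...*.*.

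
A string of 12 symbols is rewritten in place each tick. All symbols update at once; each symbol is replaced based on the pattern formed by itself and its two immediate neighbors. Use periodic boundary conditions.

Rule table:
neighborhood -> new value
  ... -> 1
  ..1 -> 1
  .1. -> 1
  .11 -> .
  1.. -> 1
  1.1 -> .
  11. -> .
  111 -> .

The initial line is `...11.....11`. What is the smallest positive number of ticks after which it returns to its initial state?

tick 1: 111..11111..
tick 2: ...11.....11

2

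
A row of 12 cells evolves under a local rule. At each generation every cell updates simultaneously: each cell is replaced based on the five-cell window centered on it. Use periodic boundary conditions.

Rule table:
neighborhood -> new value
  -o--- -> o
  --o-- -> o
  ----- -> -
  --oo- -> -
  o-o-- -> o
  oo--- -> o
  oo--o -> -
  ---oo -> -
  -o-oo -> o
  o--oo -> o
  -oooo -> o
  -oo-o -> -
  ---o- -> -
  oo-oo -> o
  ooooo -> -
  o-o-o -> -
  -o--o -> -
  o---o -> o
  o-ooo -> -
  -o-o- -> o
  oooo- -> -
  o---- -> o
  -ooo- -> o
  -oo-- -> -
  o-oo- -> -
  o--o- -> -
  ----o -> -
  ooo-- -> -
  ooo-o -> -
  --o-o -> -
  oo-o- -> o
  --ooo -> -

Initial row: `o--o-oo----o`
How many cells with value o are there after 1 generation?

----o--oo---
count of o: 3

3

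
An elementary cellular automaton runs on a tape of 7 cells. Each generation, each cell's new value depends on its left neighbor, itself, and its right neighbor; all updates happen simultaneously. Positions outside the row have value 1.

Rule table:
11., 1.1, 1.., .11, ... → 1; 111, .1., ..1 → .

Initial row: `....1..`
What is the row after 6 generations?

111..1.
..11..1
1.111.1
111.111
..111..
1.1.11.

1.1.11.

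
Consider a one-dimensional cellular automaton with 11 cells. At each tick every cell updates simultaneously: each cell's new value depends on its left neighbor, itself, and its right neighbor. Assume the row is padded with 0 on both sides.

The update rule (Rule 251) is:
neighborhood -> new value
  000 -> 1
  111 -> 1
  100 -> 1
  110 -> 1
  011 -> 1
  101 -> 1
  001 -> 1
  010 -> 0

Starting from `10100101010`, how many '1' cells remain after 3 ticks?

tick 1: 01011010101
tick 2: 10111101010
tick 3: 01111110101
count of 1: 8

8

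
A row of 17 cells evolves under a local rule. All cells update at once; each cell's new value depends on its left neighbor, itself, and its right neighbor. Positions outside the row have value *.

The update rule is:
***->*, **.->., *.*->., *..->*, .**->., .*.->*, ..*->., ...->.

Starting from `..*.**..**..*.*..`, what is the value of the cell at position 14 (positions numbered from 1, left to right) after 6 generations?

generation 1: *.*...*...*.*.**.
generation 2: ..**..**..*.*....
generation 3: *...*...*.*.**...
generation 4: .*..**..*.*...*..
generation 5: .**...*.*.**..**.
generation 6: ...*..*.*...*....
position 14 holds .

.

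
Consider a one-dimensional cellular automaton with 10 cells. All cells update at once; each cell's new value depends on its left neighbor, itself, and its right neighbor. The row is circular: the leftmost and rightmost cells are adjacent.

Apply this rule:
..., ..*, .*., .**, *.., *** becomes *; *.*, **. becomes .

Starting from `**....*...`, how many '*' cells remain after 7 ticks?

9

*.********
..********
*********.
********..
*******.**
******..**
*****.****
count of *: 9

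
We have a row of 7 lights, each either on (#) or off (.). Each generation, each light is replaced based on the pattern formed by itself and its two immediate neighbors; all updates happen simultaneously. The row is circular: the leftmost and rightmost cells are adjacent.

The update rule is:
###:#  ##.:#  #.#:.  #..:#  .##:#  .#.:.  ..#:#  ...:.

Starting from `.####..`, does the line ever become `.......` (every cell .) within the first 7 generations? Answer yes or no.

######.
######.  (fixed point — unchanged through generation 7)
generation 7 is ######., still not uniform .

no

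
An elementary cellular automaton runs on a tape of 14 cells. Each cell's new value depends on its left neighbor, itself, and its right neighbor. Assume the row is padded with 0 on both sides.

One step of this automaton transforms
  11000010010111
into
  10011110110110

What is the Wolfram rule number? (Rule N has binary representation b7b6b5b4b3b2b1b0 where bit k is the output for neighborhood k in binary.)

143

position 12: 111 → 1  (bit 7 = 1)
position 1: 110 → 0  (bit 6 = 0)
position 10: 101 → 0  (bit 5 = 0)
position 2: 100 → 0  (bit 4 = 0)
position 0: 011 → 1  (bit 3 = 1)
position 6: 010 → 1  (bit 2 = 1)
position 5: 001 → 1  (bit 1 = 1)
position 3: 000 → 1  (bit 0 = 1)
bits b7..b0 = 10001111 = 143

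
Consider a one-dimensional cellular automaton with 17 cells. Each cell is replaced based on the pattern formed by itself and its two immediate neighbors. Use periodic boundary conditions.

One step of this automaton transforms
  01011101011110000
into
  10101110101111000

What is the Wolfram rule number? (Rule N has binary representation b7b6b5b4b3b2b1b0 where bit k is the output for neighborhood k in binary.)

position 4: 111 → 1  (bit 7 = 1)
position 5: 110 → 1  (bit 6 = 1)
position 2: 101 → 1  (bit 5 = 1)
position 13: 100 → 1  (bit 4 = 1)
position 3: 011 → 0  (bit 3 = 0)
position 1: 010 → 0  (bit 2 = 0)
position 0: 001 → 1  (bit 1 = 1)
position 14: 000 → 0  (bit 0 = 0)
bits b7..b0 = 11110010 = 242

242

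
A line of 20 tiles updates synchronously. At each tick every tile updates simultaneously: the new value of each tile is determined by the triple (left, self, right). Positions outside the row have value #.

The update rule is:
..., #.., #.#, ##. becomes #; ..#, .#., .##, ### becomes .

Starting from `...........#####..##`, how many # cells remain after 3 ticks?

##########.....##...
.........#####..###.
########.....##...##
count of #: 12

12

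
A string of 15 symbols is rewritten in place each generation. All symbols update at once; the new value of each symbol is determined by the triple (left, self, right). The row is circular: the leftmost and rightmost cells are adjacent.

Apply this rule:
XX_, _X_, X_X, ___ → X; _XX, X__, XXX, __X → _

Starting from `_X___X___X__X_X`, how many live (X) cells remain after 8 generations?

8

XX_X_X_X_X__XXX
_XXXXXXXXX_____
_________X_XXXX
_XXXXXXX_XX___X
X______XX_X_X_X
X_XXXX__XXXXXX_
XX___X_______XX
_X_X_X_XXXXX___
count of X: 8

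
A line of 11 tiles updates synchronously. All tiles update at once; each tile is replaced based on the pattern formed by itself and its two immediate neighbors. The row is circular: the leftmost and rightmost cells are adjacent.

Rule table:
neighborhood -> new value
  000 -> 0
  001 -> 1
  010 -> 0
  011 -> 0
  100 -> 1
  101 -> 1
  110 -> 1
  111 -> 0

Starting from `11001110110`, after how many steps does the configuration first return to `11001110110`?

22

01110011011
10011101101
11100110110
00111011011
11001101101
01110110110
10011011011
11101101100
00110110111
11011011001
01101101110
10110110011
11011011100
01101100111
10110111001
11011001110
01101110011
10110011101
11011100110
01100111011
10111001101
11001110110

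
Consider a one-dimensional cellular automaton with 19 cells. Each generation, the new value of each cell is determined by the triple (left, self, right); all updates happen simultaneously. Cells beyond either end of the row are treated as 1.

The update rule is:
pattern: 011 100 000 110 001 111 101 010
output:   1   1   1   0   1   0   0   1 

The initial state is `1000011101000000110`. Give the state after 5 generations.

0111111100011111111

generation 1: 0111110001111111100
generation 2: 0100001111000000011
generation 3: 0111111000111111110
generation 4: 0100000111100000000
generation 5: 0111111100011111111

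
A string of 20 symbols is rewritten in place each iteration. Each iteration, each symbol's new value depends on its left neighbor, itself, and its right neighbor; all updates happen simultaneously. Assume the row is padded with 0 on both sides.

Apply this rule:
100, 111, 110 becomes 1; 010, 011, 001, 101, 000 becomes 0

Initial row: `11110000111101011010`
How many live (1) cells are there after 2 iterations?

8

01111000011100001001
00111100001110000100
count of 1: 8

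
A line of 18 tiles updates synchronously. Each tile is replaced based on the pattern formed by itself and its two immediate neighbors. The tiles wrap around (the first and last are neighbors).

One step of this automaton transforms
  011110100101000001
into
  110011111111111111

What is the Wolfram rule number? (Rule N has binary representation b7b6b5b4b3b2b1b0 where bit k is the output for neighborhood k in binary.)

position 2: 111 → 0  (bit 7 = 0)
position 4: 110 → 1  (bit 6 = 1)
position 0: 101 → 1  (bit 5 = 1)
position 7: 100 → 1  (bit 4 = 1)
position 1: 011 → 1  (bit 3 = 1)
position 6: 010 → 1  (bit 2 = 1)
position 8: 001 → 1  (bit 1 = 1)
position 13: 000 → 1  (bit 0 = 1)
bits b7..b0 = 01111111 = 127

127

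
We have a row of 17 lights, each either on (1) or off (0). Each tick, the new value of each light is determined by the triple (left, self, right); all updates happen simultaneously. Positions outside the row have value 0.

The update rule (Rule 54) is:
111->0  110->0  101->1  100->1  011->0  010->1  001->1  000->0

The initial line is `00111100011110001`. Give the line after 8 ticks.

00100100010010001

tick 1: 01000010100001011
tick 2: 11100111110011100
tick 3: 00011000001100010
tick 4: 00100100010010111
tick 5: 01111110111111000
tick 6: 10000001000000100
tick 7: 11000011100001110
tick 8: 00100100010010001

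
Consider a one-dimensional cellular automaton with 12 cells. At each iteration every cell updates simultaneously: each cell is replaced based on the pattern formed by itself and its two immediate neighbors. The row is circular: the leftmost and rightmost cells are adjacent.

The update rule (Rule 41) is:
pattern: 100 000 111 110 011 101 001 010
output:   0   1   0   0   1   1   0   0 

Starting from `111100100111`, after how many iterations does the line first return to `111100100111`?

12

000000000100
111111110001
000000000101
011111110010
010000000000
000111111111
010100000000
001001111111
000001000000
111100011111
000001010000
111100100111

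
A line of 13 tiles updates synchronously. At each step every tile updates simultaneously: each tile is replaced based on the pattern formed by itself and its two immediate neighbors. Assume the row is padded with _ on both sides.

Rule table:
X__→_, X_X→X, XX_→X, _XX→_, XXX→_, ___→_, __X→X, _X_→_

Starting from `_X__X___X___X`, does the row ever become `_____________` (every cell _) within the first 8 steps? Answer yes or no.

no

X__X___X___X_
__X___X___X__
_X___X___X___
X___X___X____
___X___X_____
__X___X______
_X___X_______
X___X________
step 8 is X___X________, still not uniform _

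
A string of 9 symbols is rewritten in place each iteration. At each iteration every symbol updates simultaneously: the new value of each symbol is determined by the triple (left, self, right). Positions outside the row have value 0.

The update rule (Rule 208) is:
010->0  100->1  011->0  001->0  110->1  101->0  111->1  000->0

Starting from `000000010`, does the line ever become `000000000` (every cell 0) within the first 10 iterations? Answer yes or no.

000000001
000000000
all cells are 0 at iteration 2

yes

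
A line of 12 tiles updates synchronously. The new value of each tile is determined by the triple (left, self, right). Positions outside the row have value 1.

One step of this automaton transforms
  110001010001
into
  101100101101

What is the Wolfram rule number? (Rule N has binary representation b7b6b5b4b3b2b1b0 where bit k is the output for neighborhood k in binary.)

position 0: 111 → 1  (bit 7 = 1)
position 1: 110 → 0  (bit 6 = 0)
position 6: 101 → 1  (bit 5 = 1)
position 2: 100 → 1  (bit 4 = 1)
position 11: 011 → 1  (bit 3 = 1)
position 5: 010 → 0  (bit 2 = 0)
position 4: 001 → 0  (bit 1 = 0)
position 3: 000 → 1  (bit 0 = 1)
bits b7..b0 = 10111001 = 185

185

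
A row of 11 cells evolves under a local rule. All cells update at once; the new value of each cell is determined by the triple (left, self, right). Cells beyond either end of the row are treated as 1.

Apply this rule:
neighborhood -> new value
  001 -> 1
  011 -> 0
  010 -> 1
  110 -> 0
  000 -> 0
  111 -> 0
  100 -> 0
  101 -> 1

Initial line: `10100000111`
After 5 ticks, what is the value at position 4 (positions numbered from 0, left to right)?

tick 1: 01100001000
tick 2: 10000011001
tick 3: 00000100010
tick 4: 00001100111
tick 5: 00010001000
position 4 holds 0

0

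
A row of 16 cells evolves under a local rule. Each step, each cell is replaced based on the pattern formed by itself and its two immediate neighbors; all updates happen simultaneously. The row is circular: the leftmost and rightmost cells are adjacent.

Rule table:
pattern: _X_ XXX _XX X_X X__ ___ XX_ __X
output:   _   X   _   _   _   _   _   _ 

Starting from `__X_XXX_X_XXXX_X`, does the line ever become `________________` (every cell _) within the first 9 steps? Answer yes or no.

yes

step 1: _____X_____XX___
step 2: ________________
all cells are _ at step 2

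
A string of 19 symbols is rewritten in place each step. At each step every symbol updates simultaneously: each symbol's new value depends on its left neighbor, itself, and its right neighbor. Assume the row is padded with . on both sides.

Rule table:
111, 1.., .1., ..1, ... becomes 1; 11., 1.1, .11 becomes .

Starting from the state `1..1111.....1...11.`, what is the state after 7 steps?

step 1: 111.11.111111111..1
step 2: .1......1111111.111
step 3: 11111111.11111...1.
step 4: .111111...111.11111
step 5: 1.1111.111.1...111.
step 6: 1..11...1..1111.1.1
step 7: 111..111111.11..1.1

111..111111.11..1.1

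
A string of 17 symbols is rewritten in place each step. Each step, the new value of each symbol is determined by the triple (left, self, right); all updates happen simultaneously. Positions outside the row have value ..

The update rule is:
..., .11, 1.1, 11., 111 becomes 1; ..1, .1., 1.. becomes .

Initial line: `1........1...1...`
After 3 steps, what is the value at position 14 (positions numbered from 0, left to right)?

..111111...1...11
1.111111.1...1.11
.11111111..1..111
position 14 holds 1

1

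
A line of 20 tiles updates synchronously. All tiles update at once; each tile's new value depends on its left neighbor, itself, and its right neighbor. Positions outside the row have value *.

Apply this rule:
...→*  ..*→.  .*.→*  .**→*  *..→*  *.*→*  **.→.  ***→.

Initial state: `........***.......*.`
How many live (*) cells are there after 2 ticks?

*******.*..******.**
.......***.*.....**.
count of *: 6

6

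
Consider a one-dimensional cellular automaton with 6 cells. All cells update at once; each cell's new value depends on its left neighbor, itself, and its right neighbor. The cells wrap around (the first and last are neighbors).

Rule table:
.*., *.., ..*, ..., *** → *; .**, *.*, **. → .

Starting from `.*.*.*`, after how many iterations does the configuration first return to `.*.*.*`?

.*.*.*

1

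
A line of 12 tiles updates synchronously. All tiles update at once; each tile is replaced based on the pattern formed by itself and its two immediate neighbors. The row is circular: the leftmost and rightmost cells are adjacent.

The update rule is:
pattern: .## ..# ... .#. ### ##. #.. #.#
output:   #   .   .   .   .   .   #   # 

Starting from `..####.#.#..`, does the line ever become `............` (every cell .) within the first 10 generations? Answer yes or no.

..#...#.#.#.
...#...#.#.#
#...#...#.#.
.#...#...#.#
#.#...#...#.
.#.#...#...#
#.#.#...#...
.#.#.#...#..
..#.#.#...#.
...#.#.#...#
generation 10 is ...#.#.#...#, still not uniform .

no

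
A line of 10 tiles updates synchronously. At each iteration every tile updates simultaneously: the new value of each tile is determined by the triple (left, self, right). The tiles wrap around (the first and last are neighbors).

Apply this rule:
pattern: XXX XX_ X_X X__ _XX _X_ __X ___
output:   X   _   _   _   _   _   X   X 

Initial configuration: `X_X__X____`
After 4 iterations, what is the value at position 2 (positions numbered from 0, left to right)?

iteration 1: ____X__XXX
iteration 2: _XXX__X_X_
iteration 3: X_X__X____  (repeats iteration 0; period 3)
iteration 4: ____X__XXX
position 2 holds _

_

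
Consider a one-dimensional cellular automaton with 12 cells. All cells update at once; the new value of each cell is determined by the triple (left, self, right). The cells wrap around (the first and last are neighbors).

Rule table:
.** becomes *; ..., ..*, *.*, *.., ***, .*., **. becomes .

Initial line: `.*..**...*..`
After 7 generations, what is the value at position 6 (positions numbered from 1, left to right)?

....*.......
............
............  (fixed point — unchanged through generation 7)
position 6 holds .

.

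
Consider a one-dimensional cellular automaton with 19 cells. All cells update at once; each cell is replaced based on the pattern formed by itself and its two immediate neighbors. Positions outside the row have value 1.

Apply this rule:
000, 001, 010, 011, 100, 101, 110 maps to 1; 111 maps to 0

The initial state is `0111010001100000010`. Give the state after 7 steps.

1101111111111111111

1101111111111111111
0111000000000000000
1101111111111111111  (repeats step 1; period 2)
step 7: 1101111111111111111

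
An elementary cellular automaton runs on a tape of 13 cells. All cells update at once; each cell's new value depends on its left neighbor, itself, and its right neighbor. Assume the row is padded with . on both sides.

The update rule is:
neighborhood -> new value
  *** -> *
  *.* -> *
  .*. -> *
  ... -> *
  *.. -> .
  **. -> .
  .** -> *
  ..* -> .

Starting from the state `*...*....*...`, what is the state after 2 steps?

*******.****.

*.*.*.**.*.**
*******.****.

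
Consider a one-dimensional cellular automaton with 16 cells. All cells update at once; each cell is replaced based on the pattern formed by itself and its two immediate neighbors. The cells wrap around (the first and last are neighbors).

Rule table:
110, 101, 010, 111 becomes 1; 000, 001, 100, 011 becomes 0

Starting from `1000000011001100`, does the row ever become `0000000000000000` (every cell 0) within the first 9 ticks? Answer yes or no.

tick 1: 1000000001000100
tick 2: 1000000001000100  (fixed point — unchanged through tick 9)
tick 9 is 1000000001000100, still not uniform 0

no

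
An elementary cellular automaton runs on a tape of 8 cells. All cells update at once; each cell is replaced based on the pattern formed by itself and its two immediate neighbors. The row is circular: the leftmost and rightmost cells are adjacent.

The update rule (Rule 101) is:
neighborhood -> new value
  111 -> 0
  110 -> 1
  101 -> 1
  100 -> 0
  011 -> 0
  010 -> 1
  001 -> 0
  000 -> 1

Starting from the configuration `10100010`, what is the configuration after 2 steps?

11101011
00111100

00111100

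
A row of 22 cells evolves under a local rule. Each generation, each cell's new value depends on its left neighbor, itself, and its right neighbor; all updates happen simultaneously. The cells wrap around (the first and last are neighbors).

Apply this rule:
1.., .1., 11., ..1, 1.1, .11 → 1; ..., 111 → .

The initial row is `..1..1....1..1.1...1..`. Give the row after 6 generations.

generation 1: .111111..11111111.111.
generation 2: 11....1111......111.11
generation 3: .11..11..11....11.111.
generation 4: 111111111111..11111.11
generation 5: ...........1111...111.
generation 6: ..........11..11.11.11

..........11..11.11.11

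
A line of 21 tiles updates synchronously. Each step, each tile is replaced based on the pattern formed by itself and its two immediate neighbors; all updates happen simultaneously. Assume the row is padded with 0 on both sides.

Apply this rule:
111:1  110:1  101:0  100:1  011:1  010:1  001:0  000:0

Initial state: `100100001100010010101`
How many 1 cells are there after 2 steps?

110110001110011010101
110111001111011010101
count of 1: 14

14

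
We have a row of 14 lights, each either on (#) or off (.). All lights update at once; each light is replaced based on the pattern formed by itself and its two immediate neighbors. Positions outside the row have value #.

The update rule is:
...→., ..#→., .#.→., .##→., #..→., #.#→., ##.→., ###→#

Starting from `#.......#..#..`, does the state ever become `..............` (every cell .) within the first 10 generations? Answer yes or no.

generation 1: ..............
all cells are . at generation 1

yes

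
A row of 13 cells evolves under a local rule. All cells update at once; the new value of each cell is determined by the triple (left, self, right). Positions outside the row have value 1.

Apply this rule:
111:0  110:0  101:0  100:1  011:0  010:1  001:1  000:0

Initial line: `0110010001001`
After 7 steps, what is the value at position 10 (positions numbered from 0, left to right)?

step 1: 0001111011110
step 2: 1010000000000
step 3: 0011000000001
step 4: 1100100000010
step 5: 0011110000110
step 6: 1100001001000
step 7: 0010011111101
position 10 holds 1

1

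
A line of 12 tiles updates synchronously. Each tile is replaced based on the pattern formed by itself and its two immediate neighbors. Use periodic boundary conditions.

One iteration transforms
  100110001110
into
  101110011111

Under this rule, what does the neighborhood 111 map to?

1

At position 9 the neighborhood is 111; the next row has 1 there.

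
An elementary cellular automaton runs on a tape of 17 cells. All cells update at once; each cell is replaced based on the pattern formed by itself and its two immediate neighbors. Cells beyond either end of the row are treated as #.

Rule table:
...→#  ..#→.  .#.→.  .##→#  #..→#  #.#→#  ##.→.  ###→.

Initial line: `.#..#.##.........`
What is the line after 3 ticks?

#.#..##.########.
.#.#.#.##.......#
#.#.#.##.######.#

#.#.#.##.######.#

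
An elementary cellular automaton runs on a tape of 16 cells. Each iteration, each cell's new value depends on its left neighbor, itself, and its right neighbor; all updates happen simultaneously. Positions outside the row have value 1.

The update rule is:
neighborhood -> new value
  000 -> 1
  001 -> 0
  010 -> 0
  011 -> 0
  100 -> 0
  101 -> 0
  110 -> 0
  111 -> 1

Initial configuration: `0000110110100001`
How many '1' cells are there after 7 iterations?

7

0110000000001100
0000111111100000
0110011111001110
0000001110000100
0111100100110000
0011000000000110
0000011111110000
count of 1: 7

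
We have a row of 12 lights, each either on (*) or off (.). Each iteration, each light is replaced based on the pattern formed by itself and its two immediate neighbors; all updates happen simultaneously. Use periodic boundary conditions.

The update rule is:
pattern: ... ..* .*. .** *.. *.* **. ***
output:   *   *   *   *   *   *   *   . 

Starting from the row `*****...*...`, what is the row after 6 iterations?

*****.......

*...********
*****.......
*...********  (repeats iteration 1; period 2)
iteration 6: *****.......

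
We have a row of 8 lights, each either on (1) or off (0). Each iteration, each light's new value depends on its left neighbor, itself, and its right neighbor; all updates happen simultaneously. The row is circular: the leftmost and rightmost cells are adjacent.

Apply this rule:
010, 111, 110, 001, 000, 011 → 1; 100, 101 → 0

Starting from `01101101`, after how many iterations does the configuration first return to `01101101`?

1

iteration 1: 01101101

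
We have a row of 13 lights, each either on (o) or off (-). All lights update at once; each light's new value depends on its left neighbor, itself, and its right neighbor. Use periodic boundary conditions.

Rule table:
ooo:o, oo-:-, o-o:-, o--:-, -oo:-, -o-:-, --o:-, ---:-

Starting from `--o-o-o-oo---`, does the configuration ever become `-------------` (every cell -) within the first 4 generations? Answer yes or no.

yes

generation 1: -------------
all cells are - at generation 1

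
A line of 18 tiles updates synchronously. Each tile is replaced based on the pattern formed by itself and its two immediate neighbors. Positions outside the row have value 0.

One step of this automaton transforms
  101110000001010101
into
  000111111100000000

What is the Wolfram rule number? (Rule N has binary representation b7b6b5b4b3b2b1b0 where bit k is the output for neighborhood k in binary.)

position 3: 111 → 1  (bit 7 = 1)
position 4: 110 → 1  (bit 6 = 1)
position 1: 101 → 0  (bit 5 = 0)
position 5: 100 → 1  (bit 4 = 1)
position 2: 011 → 0  (bit 3 = 0)
position 0: 010 → 0  (bit 2 = 0)
position 10: 001 → 0  (bit 1 = 0)
position 6: 000 → 1  (bit 0 = 1)
bits b7..b0 = 11010001 = 209

209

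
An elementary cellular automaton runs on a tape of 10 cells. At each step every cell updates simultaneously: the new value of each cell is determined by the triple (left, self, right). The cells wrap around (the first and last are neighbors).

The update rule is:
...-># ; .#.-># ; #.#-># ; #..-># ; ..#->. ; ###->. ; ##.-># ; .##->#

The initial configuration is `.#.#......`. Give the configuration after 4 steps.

.#########
##.......#
.#######.#
##.....###

##.....###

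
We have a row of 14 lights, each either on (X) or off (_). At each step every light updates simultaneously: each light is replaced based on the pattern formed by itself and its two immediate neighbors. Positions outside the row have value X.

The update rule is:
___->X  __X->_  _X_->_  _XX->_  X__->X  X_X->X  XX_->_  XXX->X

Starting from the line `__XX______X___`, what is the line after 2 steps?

X___XXXXX__XX_
_XX__XXX_X___X

_XX__XXX_X___X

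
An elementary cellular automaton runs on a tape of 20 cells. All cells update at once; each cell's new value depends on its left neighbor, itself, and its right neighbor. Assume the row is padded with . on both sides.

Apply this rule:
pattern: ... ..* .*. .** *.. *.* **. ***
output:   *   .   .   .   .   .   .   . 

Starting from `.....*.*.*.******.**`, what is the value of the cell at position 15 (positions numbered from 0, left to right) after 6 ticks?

****................
.....***************
****................  (repeats tick 1; period 2)
tick 6: .....***************
position 15 holds *

*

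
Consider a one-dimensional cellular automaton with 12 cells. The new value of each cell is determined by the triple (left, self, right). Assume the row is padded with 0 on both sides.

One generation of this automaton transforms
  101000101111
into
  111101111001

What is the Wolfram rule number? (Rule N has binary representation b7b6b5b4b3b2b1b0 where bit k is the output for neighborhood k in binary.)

position 9: 111 → 0  (bit 7 = 0)
position 11: 110 → 1  (bit 6 = 1)
position 1: 101 → 1  (bit 5 = 1)
position 3: 100 → 1  (bit 4 = 1)
position 8: 011 → 1  (bit 3 = 1)
position 0: 010 → 1  (bit 2 = 1)
position 5: 001 → 1  (bit 1 = 1)
position 4: 000 → 0  (bit 0 = 0)
bits b7..b0 = 01111110 = 126

126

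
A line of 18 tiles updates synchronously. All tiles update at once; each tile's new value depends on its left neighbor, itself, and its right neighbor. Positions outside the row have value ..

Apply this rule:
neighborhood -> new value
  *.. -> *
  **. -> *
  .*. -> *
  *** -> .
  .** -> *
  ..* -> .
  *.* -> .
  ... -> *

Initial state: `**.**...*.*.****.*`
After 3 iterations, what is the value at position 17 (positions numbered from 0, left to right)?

*

**.****.*.*.*..*.*
**.*..*.*.*.**.*.*
**.**.*.*.*.**.*.*
position 17 holds *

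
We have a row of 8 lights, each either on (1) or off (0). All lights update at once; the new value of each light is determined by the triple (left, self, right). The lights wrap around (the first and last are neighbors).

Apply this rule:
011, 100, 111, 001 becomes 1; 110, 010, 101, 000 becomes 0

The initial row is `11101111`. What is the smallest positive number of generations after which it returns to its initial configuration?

generation 1: 11001111
generation 2: 10111111
generation 3: 00111111
generation 4: 11111110
generation 5: 11111100
generation 6: 11111011
generation 7: 11110011
generation 8: 11101111

8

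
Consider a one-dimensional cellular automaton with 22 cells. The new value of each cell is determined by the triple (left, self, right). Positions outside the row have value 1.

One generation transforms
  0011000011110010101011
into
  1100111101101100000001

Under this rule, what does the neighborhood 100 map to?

1

At position 0 the neighborhood is 100; the next row has 1 there.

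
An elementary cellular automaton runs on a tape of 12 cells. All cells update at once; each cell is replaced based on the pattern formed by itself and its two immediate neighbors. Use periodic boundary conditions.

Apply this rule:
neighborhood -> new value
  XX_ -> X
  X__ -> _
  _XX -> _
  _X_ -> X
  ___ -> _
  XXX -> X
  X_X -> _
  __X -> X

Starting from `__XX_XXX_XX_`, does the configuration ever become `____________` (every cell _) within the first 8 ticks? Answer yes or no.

_X_X__XX__X_
XX_X_X_X_XX_
_X_X_X_X__X_
XX_X_X_X_XX_  (repeats tick 2; period 2)
tick 8: XX_X_X_X_XX_
tick 8 is XX_X_X_X_XX_, still not uniform _

no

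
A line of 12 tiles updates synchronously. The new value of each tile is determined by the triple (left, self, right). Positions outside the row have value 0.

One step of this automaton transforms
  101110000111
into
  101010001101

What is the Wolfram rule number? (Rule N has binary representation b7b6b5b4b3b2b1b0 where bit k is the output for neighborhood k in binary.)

position 3: 111 → 0  (bit 7 = 0)
position 4: 110 → 1  (bit 6 = 1)
position 1: 101 → 0  (bit 5 = 0)
position 5: 100 → 0  (bit 4 = 0)
position 2: 011 → 1  (bit 3 = 1)
position 0: 010 → 1  (bit 2 = 1)
position 8: 001 → 1  (bit 1 = 1)
position 6: 000 → 0  (bit 0 = 0)
bits b7..b0 = 01001110 = 78

78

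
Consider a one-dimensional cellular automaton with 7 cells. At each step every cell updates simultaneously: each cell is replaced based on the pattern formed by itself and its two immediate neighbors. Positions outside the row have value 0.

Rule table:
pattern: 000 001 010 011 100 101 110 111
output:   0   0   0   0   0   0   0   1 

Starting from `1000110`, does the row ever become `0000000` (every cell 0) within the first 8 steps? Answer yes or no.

step 1: 0000000
all cells are 0 at step 1

yes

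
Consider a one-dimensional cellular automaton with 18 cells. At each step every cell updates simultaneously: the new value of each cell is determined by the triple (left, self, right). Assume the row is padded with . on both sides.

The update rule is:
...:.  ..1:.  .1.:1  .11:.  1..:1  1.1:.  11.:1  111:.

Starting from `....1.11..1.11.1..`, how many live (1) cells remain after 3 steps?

....1..11.1..1.11.
....11..1.11.1..11
.....11.1..1.11..1
count of 1: 7

7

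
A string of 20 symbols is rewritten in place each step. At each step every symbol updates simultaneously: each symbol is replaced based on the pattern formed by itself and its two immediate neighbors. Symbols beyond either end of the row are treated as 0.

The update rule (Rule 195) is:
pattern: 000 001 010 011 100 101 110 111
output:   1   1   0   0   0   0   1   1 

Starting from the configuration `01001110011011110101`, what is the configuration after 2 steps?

10010110101001110000
00100010000010110111

00100010000010110111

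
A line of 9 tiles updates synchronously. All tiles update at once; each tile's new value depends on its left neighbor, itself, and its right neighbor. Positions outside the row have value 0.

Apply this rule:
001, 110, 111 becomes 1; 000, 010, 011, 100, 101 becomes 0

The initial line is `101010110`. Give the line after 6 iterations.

000000010
000000100
000001000
000010000
000100000
001000000

001000000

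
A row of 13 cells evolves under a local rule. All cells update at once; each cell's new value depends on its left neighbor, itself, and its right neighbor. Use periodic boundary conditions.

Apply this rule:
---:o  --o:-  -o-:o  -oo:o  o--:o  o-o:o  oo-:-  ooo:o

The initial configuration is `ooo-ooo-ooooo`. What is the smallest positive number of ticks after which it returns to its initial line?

13

tick 1: oo-ooo-oooooo
tick 2: o-ooo-ooooooo
tick 3: -ooo-oooooooo
tick 4: ooo-oooooooo-
tick 5: oo-oooooooo-o
tick 6: o-oooooooo-oo
tick 7: -oooooooo-ooo
tick 8: oooooooo-ooo-
tick 9: ooooooo-ooo-o
tick 10: oooooo-ooo-oo
tick 11: ooooo-ooo-ooo
tick 12: oooo-ooo-oooo
tick 13: ooo-ooo-ooooo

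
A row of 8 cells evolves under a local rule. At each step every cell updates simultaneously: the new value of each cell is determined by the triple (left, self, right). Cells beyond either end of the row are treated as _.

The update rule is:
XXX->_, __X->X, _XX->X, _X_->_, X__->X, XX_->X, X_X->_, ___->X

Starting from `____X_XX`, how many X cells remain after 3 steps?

4

step 1: XXXX__XX
step 2: X__XXXXX
step 3: _XXX___X
count of X: 4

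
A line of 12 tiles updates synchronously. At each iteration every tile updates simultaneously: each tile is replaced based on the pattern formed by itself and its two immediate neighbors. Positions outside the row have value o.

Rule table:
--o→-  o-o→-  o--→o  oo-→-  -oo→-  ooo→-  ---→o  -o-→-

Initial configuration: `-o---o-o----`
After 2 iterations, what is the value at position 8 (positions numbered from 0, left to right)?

-

--oo----ooo-
o---ooo-----
position 8 holds -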